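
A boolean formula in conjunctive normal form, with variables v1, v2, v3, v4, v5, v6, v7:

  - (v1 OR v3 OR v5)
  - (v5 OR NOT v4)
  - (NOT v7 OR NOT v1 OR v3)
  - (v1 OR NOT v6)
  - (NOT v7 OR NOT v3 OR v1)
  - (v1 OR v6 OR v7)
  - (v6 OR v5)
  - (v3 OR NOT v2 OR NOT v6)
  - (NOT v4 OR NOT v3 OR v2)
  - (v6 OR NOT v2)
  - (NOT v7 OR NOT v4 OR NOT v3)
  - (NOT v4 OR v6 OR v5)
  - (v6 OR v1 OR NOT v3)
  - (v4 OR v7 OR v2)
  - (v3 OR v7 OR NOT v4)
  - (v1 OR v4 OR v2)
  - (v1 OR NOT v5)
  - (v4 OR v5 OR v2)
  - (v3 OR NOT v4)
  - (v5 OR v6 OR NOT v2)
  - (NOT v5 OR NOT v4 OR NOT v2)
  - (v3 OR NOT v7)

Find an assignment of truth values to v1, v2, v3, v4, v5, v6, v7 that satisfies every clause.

Try v1 = True.
Set v2 = True and propagate.
  then v6 is forced to True.
  then v3 is forced to True.
The remaining clauses are satisfied by v4 = False, v5 = False, v7 = True.
Every clause has at least one true literal under this assignment.

v1=T, v2=T, v3=T, v4=F, v5=F, v6=T, v7=T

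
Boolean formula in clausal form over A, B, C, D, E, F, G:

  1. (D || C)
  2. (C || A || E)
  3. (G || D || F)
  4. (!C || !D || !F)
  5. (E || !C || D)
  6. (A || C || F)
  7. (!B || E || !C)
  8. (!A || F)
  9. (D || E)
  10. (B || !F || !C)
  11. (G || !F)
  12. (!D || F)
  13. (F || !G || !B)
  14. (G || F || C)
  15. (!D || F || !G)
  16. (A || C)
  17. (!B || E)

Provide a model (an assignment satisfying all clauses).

A = 1, B = 0, C = 0, D = 1, E = 0, F = 1, G = 1

Check each clause:
  1. (D || C) — D is true.
  2. (E || A || C) — A is true.
  3. (D || F || G) — D is true.
  4. (!C || !F || !D) — !C is true.
  5. (!C || E || D) — D is true.
  6. (F || A || C) — A is true.
  7. (!C || !B || E) — !C is true.
  8. (F || !A) — F is true.
  9. (D || E) — D is true.
  10. (!C || !F || B) — !C is true.
  11. (!F || G) — G is true.
  12. (F || !D) — F is true.
  13. (F || !G || !B) — F is true.
  14. (G || F || C) — F is true.
  15. (!G || !D || F) — F is true.
  16. (C || A) — A is true.
  17. (E || !B) — !B is true.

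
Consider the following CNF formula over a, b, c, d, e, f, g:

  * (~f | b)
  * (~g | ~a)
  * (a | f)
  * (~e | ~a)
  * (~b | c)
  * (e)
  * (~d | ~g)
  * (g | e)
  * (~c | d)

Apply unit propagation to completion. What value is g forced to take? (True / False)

Unit clause (e) sets e = True.
In (~a | ~e), ~e is now false; ~a must hold, so a = False.
(f | a) with a = False leaves only f, so f = True.
(~f | b) with f = True leaves only b, so b = True.
From (c | ~b) and b = True: c = True.
(~c | d): since c = True, the clause reduces to (d). d = True.
In (~g | ~d), ~d is now false; ~g must hold, so g = False.

False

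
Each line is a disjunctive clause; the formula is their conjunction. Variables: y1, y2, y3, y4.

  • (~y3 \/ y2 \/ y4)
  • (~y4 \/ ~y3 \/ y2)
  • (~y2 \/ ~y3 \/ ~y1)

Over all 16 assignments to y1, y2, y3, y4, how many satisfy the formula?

10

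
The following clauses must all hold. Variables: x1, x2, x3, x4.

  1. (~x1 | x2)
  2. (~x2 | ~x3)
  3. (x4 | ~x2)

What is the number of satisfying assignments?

6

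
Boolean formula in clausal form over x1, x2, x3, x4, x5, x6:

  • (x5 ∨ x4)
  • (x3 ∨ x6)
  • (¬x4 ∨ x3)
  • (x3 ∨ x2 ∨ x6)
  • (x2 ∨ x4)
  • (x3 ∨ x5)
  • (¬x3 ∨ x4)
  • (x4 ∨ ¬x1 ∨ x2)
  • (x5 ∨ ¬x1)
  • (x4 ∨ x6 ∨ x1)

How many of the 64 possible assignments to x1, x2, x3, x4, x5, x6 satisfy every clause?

14

Split on x4, then x3.
  x4=T, x3=T: x2, x6 free; 3 ways for (x1,x5) × 2^2 = 12.
  x4=T, x3=F: a clause becomes empty — 0.
  x4=F, x3=T: a clause becomes empty — 0.
  x4=F, x3=F: remaining (x1,x2,x5,x6) ∈ {(F,T,T,T); (T,T,T,T)} — 2.
Total: 12 + 0 + 0 + 2 = 14.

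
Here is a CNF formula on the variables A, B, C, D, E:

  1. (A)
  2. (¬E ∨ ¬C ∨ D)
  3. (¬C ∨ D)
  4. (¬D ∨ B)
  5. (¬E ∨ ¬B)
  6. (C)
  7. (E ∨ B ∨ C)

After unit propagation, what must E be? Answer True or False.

False

(A) stands alone — A = True.
Unit clause (C) sets C = True.
From (D ∨ ¬C) and C = True: D = True.
In (¬D ∨ B), ¬D is now false; B must hold, so B = True.
(¬E ∨ ¬B): since B = True, the clause reduces to (¬E). E = False.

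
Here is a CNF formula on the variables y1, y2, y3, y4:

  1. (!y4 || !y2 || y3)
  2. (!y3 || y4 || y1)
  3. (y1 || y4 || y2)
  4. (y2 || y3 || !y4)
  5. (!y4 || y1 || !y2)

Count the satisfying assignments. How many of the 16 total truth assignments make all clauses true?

Satisfying assignments:
  y1=F y2=F y3=T y4=T
  y1=F y2=T y3=F y4=F
  y1=T y2=F y3=F y4=F
  y1=T y2=F y3=T y4=F
  y1=T y2=F y3=T y4=T
  y1=T y2=T y3=F y4=F
  y1=T y2=T y3=T y4=F
  y1=T y2=T y3=T y4=T
Count: 8.

8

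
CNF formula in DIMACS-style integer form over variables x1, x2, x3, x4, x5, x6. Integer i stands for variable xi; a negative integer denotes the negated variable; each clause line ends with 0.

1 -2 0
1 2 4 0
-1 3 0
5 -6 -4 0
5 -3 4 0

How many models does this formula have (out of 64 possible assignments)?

16

Case analysis on x1 and x4:
  x1=T, x4=T: x2 free; 3 ways for (x3,x5,x6) × 2^1 = 6.
  x1=T, x4=F: remaining (x2,x3,x5,x6) ∈ {(F,T,T,F); (F,T,T,T); (T,T,T,F); (T,T,T,T)} — 4.
  x1=F, x4=T: x3 free; 3 ways for (x2,x5,x6) × 2^1 = 6.
  x1=F, x4=F: a clause becomes empty — 0.
Total: 6 + 4 + 6 + 0 = 16.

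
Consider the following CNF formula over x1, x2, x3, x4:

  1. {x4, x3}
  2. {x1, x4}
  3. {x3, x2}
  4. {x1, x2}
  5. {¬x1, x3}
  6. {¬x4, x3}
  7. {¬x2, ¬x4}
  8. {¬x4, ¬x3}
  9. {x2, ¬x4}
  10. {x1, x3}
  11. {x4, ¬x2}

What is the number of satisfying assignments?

1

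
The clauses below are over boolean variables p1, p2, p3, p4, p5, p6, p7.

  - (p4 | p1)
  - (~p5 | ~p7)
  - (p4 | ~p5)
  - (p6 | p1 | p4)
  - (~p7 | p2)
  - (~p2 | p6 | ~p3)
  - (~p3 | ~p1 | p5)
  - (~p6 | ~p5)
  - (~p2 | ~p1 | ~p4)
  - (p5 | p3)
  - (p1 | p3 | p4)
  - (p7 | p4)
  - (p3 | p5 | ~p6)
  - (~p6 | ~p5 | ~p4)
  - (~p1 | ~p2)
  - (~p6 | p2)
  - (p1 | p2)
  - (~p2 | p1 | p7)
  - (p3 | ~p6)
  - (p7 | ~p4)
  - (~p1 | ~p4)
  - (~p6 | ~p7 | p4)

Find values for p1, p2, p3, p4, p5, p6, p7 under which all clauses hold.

p1=0, p2=1, p3=1, p4=1, p5=0, p6=1, p7=1

Check each clause:
  1. (p1 | p4) — p4 is true.
  2. (~p5 | ~p7) — ~p5 is true.
  3. (p4 | ~p5) — ~p5 is true.
  4. (p4 | p1 | p6) — p4 is true.
  5. (p2 | ~p7) — p2 is true.
  6. (p6 | ~p3 | ~p2) — p6 is true.
  7. (~p3 | p5 | ~p1) — ~p1 is true.
  8. (~p6 | ~p5) — ~p5 is true.
  9. (~p4 | ~p2 | ~p1) — ~p1 is true.
  10. (p5 | p3) — p3 is true.
  11. (p3 | p1 | p4) — p3 is true.
  12. (p4 | p7) — p4 is true.
  13. (p5 | p3 | ~p6) — p3 is true.
  14. (~p4 | ~p6 | ~p5) — ~p5 is true.
  15. (~p2 | ~p1) — ~p1 is true.
  16. (~p6 | p2) — p2 is true.
  17. (p1 | p2) — p2 is true.
  18. (p7 | p1 | ~p2) — p7 is true.
  19. (~p6 | p3) — p3 is true.
  20. (~p4 | p7) — p7 is true.
  21. (~p1 | ~p4) — ~p1 is true.
  22. (~p6 | p4 | ~p7) — p4 is true.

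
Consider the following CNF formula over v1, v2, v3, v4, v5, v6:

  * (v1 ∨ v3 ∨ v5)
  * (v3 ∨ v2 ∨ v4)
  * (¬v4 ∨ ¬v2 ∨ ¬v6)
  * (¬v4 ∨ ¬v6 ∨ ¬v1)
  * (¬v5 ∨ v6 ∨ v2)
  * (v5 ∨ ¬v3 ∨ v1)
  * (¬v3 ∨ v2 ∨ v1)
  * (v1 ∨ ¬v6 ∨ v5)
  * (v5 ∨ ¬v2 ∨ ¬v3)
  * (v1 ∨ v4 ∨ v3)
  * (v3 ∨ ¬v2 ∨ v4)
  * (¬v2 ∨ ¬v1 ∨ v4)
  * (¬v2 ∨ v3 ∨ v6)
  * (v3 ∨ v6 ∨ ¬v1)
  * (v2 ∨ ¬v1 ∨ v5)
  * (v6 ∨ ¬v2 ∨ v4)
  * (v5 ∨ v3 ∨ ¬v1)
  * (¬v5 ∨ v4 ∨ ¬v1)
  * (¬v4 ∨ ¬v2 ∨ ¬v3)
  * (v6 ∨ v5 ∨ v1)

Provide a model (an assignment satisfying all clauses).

v1 = F, v2 = T, v3 = T, v4 = F, v5 = T, v6 = T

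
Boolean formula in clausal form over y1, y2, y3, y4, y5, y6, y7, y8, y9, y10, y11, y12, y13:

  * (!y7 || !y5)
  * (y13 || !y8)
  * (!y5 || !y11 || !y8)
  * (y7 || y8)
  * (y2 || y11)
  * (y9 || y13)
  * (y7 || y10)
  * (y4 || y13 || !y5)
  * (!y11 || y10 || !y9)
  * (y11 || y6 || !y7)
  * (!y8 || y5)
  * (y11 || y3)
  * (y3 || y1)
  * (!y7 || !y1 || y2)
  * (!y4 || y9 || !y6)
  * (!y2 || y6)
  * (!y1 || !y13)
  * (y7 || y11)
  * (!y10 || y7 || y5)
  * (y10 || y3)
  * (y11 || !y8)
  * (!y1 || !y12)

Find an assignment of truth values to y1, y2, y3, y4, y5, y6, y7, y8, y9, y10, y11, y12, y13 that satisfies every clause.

y1=False, y2=False, y3=True, y4=False, y5=False, y6=False, y7=True, y8=False, y9=False, y10=False, y11=True, y12=False, y13=True

Pure literal: y3 appears only positively; assign y3 = True.
y12 occurs only negated in the remaining clauses — set y12 = False.
Branch on y1: take y1 = False.
Branch on y2: take y2 = False.
  then y11 is forced to True.
The remaining clauses are satisfied by y4 = False, y5 = False, y6 = False, y7 = True, y8 = False, y9 = False, y10 = False, y13 = True.
Every clause has at least one true literal under this assignment.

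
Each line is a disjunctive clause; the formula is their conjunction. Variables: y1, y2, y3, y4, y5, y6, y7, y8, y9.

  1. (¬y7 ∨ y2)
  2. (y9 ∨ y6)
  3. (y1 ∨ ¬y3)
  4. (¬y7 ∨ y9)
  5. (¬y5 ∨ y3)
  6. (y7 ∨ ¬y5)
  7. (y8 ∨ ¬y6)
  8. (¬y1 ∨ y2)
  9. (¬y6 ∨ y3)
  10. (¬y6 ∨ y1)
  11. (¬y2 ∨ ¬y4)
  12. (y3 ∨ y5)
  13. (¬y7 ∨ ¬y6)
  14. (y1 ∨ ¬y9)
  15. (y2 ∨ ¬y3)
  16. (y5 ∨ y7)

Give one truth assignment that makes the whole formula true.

y1=1  y2=1  y3=1  y4=0  y5=0  y6=0  y7=1  y8=0  y9=1

Check each clause:
  1. (y2 ∨ ¬y7) — y2 is true.
  2. (y6 ∨ y9) — y9 is true.
  3. (¬y3 ∨ y1) — y1 is true.
  4. (y9 ∨ ¬y7) — y9 is true.
  5. (y3 ∨ ¬y5) — y3 is true.
  6. (y7 ∨ ¬y5) — ¬y5 is true.
  7. (y8 ∨ ¬y6) — ¬y6 is true.
  8. (¬y1 ∨ y2) — y2 is true.
  9. (y3 ∨ ¬y6) — ¬y6 is true.
  10. (¬y6 ∨ y1) — y1 is true.
  11. (¬y4 ∨ ¬y2) — ¬y4 is true.
  12. (y5 ∨ y3) — y3 is true.
  13. (¬y6 ∨ ¬y7) — ¬y6 is true.
  14. (y1 ∨ ¬y9) — y1 is true.
  15. (¬y3 ∨ y2) — y2 is true.
  16. (y5 ∨ y7) — y7 is true.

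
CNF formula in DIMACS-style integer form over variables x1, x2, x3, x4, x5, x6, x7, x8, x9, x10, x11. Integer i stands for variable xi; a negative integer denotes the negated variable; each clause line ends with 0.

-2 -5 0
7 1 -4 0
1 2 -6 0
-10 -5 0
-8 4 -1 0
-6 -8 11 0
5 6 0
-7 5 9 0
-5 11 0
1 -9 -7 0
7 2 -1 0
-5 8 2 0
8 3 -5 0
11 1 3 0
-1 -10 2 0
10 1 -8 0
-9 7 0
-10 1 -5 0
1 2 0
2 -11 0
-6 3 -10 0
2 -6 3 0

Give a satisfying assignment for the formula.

x3 occurs only positively in the remaining clauses — set x3 = True.
Branch on x1: take x1 = True.
The remaining clauses are satisfied by x2 = True, x4 = True, x5 = False, x6 = True, x7 = False, x8 = False, x9 = False, x10 = True, x11 = True.
Every clause has at least one true literal under this assignment.

x1=True, x2=True, x3=True, x4=True, x5=False, x6=True, x7=False, x8=False, x9=False, x10=True, x11=True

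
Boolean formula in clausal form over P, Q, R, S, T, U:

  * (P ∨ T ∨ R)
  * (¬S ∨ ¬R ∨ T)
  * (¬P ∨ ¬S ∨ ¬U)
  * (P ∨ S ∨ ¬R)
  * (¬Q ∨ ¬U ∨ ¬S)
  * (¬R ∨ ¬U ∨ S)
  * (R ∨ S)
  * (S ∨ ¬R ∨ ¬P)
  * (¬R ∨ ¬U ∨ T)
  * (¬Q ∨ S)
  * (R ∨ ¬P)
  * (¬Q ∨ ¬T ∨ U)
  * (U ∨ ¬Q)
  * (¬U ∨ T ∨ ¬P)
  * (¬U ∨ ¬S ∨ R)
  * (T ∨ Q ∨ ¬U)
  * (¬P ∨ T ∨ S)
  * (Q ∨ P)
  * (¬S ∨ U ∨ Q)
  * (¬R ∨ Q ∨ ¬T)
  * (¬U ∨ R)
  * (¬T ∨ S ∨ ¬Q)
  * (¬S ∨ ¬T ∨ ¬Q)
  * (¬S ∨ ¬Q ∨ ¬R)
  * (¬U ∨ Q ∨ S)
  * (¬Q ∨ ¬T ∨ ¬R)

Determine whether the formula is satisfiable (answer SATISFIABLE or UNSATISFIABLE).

S = True:
  Q = True:
    propagation gives U=False; an empty clause results — contradiction.
  Q = False:
    propagation gives P=True, U=False; an empty clause results — contradiction.
S = False:
  propagation gives R=True, P=True; an empty clause results — contradiction.
Every branch closes, so no satisfying assignment exists.

UNSATISFIABLE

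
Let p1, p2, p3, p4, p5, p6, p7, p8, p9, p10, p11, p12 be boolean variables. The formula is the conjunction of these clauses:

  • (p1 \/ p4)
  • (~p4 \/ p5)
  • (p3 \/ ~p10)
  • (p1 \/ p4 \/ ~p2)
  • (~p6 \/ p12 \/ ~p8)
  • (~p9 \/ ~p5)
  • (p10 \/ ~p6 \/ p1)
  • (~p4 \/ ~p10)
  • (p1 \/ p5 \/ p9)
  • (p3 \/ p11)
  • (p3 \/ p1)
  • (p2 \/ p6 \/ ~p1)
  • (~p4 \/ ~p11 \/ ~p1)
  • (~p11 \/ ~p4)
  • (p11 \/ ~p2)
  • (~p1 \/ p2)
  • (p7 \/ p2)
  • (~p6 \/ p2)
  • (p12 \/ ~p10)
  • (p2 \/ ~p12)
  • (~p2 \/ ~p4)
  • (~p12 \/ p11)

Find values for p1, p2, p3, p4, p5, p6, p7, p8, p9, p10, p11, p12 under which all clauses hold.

Pure literal: p3 appears only positively; assign p3 = True.
Pure literal: p7 appears only positively; assign p7 = True.
Set p1 = True and propagate.
  then p2 is forced to True.
  then p11 is forced to True.
  then p4 is forced to False.
Set p5 = False and propagate.
Try p6 = False.
The remaining clauses are satisfied by p8 = True, p9 = True, p10 = True, p12 = True.

p1=T, p2=T, p3=T, p4=F, p5=F, p6=F, p7=T, p8=T, p9=T, p10=T, p11=T, p12=T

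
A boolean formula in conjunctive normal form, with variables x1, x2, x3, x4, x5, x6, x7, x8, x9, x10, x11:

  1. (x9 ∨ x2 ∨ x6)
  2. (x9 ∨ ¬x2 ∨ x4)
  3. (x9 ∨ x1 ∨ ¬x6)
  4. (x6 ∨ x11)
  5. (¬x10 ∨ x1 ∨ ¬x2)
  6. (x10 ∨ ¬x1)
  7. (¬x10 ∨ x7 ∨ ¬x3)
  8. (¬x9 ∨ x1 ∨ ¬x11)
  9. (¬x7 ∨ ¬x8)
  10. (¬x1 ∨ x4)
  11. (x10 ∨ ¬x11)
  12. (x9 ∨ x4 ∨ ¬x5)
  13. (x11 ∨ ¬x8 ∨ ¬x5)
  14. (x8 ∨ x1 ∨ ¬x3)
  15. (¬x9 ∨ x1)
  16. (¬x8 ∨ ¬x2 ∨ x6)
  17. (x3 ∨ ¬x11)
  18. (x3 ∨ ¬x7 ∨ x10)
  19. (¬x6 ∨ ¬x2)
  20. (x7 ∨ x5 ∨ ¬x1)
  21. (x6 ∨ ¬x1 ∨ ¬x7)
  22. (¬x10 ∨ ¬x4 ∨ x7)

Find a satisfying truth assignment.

Try x1 = True.
  then x10 is forced to True.
  then x4 is forced to True.
  then x7 is forced to True.
  then x8 is forced to False.
  then x6 is forced to True.
  then x2 is forced to False.
Try x3 = True.
x5, x9, x11 are now unconstrained; take x5 = False, x9 = False, x11 = True.
Check each clause:
  1. (x6 ∨ x9 ∨ x2) — x6 is true.
  2. (x9 ∨ x4 ∨ ¬x2) — x4 is true.
  3. (¬x6 ∨ x9 ∨ x1) — x1 is true.
  4. (x6 ∨ x11) — x11 is true.
  5. (¬x10 ∨ x1 ∨ ¬x2) — x1 is true.
  6. (¬x1 ∨ x10) — x10 is true.
  7. (¬x10 ∨ x7 ∨ ¬x3) — x7 is true.
  8. (¬x9 ∨ ¬x11 ∨ x1) — x1 is true.
  9. (¬x7 ∨ ¬x8) — ¬x8 is true.
  10. (¬x1 ∨ x4) — x4 is true.
  11. (x10 ∨ ¬x11) — x10 is true.
  12. (¬x5 ∨ x4 ∨ x9) — ¬x5 is true.
  13. (x11 ∨ ¬x8 ∨ ¬x5) — x11 is true.
  14. (x8 ∨ x1 ∨ ¬x3) — x1 is true.
  15. (x1 ∨ ¬x9) — x1 is true.
  16. (x6 ∨ ¬x8 ∨ ¬x2) — ¬x8 is true.
  17. (¬x11 ∨ x3) — x3 is true.
  18. (x10 ∨ ¬x7 ∨ x3) — x10 is true.
  19. (¬x2 ∨ ¬x6) — ¬x2 is true.
  20. (x7 ∨ ¬x1 ∨ x5) — x7 is true.
  21. (¬x7 ∨ ¬x1 ∨ x6) — x6 is true.
  22. (¬x4 ∨ ¬x10 ∨ x7) — x7 is true.

x1 = T, x2 = F, x3 = T, x4 = T, x5 = F, x6 = T, x7 = T, x8 = F, x9 = F, x10 = T, x11 = T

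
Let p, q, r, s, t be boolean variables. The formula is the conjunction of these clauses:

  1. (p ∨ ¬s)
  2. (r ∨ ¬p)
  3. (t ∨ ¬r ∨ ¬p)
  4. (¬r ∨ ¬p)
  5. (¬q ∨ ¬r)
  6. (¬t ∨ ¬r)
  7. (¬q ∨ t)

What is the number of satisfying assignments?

The models are:
  p=F q=F r=F s=F t=F
  p=F q=F r=F s=F t=T
  p=F q=F r=T s=F t=F
  p=F q=T r=F s=F t=T
That's 4 in total.

4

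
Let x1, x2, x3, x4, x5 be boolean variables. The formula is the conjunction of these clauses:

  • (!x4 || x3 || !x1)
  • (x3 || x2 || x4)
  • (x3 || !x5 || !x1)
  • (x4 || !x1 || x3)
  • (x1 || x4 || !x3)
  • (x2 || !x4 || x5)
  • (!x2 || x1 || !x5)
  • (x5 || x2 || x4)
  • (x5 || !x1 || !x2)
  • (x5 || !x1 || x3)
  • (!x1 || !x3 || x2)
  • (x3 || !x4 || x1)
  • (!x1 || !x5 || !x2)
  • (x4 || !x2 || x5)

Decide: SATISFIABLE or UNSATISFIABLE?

Set x1 = False and propagate.
Set x2 = True and propagate.
  then x5 is forced to False.
  then x4 is forced to True.
  then x3 is forced to True.
Every clause has at least one true literal under this assignment.
So x1=0, x2=1, x3=1, x4=1, x5=0 is a satisfying assignment.

SATISFIABLE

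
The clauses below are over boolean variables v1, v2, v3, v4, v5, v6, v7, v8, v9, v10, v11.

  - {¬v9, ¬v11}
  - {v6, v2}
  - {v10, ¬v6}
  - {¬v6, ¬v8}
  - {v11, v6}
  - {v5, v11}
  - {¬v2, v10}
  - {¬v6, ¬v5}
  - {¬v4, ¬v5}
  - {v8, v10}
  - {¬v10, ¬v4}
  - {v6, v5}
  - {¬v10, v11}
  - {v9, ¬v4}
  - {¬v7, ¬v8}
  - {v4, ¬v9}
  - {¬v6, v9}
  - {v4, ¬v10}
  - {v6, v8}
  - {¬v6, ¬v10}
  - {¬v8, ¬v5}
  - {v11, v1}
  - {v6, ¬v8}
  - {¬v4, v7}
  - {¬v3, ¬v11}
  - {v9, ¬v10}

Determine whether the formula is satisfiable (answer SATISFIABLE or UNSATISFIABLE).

UNSATISFIABLE

v6 = True:
  propagation gives v10=True; an empty clause results — contradiction.
v6 = False:
  propagation gives v2=True, v11=True, v9=False, v10=True; an empty clause results — contradiction.
Every branch closes, so no satisfying assignment exists.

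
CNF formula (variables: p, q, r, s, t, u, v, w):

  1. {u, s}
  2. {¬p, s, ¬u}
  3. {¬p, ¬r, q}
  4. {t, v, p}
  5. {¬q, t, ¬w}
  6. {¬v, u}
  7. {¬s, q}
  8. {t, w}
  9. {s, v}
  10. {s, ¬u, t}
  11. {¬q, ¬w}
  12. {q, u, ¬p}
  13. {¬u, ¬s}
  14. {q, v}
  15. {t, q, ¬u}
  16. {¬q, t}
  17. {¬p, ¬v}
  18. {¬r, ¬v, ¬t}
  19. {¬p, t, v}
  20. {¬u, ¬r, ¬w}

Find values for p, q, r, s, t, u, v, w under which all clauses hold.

p=T, q=T, r=T, s=T, t=T, u=F, v=F, w=F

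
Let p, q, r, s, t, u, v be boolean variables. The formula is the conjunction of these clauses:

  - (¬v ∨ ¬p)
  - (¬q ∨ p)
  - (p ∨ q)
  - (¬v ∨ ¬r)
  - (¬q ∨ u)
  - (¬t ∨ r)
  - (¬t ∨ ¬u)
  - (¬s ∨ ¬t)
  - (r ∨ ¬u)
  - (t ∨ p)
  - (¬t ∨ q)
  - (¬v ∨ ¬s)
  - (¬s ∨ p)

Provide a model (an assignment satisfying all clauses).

p = 1, q = 0, r = 0, s = 0, t = 0, u = 0, v = 0

Pure literal: s appears only negated; assign s = False.
Pure literal: v appears only negated; assign v = False.
Branch on p: take p = True.
The remaining clauses are satisfied by q = False, r = False, t = False, u = False.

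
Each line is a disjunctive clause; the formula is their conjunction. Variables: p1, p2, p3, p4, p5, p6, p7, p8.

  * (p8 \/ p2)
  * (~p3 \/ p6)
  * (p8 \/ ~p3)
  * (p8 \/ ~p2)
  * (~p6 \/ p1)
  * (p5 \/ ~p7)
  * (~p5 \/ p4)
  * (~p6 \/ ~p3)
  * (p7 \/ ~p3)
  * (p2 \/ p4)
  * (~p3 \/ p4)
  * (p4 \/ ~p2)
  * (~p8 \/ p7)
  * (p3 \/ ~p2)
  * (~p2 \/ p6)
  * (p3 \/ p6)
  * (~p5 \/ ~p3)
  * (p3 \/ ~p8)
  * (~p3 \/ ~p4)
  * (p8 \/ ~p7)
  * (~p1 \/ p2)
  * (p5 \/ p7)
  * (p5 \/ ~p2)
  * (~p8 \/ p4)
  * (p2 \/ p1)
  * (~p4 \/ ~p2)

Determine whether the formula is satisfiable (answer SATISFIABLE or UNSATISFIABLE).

UNSATISFIABLE

p2 = True:
  propagation gives p8=True, p4=True; an empty clause results — contradiction.
p2 = False:
  propagation gives p8=True, p4=True, p7=True, p5=True; an empty clause results — contradiction.
Every branch closes, so no satisfying assignment exists.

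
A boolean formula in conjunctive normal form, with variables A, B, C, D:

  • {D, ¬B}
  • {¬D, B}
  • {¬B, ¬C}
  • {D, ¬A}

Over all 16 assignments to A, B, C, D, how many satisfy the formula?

4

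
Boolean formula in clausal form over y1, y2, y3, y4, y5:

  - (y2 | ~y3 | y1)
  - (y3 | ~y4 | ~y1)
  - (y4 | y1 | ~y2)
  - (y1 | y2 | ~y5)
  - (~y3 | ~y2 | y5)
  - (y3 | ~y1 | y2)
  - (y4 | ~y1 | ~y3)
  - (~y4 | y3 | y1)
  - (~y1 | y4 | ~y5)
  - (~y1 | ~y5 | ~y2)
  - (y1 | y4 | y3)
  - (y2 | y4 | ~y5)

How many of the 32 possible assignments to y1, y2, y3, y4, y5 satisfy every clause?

4

Satisfying assignments:
  y1=0 y2=1 y3=1 y4=1 y5=1
  y1=1 y2=0 y3=1 y4=1 y5=0
  y1=1 y2=0 y3=1 y4=1 y5=1
  y1=1 y2=1 y3=0 y4=0 y5=0
That's 4 in total.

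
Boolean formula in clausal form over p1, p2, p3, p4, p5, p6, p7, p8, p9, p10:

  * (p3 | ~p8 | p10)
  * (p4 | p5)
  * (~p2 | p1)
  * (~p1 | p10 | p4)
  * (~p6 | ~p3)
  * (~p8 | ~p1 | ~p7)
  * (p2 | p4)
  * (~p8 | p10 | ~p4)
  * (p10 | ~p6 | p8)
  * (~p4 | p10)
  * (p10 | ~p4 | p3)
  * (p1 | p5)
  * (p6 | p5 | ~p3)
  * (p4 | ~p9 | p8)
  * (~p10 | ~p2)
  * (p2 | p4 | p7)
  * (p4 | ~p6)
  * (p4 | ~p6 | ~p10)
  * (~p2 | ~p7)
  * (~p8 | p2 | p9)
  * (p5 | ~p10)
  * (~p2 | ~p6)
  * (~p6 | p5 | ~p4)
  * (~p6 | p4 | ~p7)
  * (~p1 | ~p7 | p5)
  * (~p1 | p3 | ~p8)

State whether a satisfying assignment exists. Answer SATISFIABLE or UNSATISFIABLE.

SATISFIABLE

p5 occurs only positively in the remaining clauses — set p5 = True.
Set p1 = False and propagate.
  then p2 is forced to False.
  then p4 is forced to True.
  then p10 is forced to True.
Set p3 = True and propagate.
  then p6 is forced to False.
Branch on p8: take p8 = True.
  then p9 is forced to True.
p7 is now unconstrained; take p7 = False.
So p1 = 0, p2 = 0, p3 = 1, p4 = 1, p5 = 1, p6 = 0, p7 = 0, p8 = 1, p9 = 1, p10 = 1 is a satisfying assignment.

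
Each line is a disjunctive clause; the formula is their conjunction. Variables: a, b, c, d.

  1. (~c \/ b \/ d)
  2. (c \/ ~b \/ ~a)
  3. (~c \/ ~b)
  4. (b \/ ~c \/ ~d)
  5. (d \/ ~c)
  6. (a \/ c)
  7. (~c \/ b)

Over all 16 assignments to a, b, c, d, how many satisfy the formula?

2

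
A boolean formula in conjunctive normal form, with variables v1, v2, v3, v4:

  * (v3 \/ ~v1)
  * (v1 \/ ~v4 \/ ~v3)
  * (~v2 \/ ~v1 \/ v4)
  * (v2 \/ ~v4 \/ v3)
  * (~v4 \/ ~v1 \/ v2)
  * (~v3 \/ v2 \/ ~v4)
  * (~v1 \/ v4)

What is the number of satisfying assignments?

The models are:
  v1=F v2=F v3=F v4=F
  v1=F v2=F v3=T v4=F
  v1=F v2=T v3=F v4=F
  v1=F v2=T v3=F v4=T
  v1=F v2=T v3=T v4=F
  v1=T v2=T v3=T v4=T
That's 6 in total.

6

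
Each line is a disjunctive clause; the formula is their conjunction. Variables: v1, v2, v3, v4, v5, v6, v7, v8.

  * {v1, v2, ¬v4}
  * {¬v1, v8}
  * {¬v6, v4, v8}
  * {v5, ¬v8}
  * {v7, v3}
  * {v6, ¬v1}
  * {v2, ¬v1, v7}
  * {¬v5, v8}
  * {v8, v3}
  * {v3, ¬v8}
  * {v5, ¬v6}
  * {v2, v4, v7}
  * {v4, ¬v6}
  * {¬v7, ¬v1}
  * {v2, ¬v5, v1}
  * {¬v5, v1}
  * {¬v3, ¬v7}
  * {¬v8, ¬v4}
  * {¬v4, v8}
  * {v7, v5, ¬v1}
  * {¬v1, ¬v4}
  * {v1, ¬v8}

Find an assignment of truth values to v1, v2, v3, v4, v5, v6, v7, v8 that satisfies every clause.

v1=F, v2=T, v3=T, v4=F, v5=F, v6=F, v7=F, v8=F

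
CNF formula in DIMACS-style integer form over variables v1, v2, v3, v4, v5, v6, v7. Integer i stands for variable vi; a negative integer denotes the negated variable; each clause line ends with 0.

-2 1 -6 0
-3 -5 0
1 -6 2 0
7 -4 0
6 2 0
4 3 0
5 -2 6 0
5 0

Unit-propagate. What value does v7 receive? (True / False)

(v5) is a unit clause: v5 = True.
(NOT v5 OR NOT v3): since v5 = True, the clause reduces to (NOT v3). v3 = False.
(v3 OR v4): since v3 = False, the clause reduces to (v4). v4 = True.
From (v7 OR NOT v4) and v4 = True: v7 = True.

True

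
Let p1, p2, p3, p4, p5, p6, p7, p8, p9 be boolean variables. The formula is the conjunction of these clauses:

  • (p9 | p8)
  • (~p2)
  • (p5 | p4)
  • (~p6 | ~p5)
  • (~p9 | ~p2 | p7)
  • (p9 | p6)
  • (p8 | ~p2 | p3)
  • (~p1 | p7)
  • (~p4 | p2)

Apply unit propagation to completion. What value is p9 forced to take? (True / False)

Unit clause (~p2) sets p2 = False.
(~p4 | p2) with p2 = False leaves only ~p4, so p4 = False.
(p4 | p5): since p4 = False, the clause reduces to (p5). p5 = True.
(~p5 | ~p6) with p5 = True leaves only ~p6, so p6 = False.
(p6 | p9): since p6 = False, the clause reduces to (p9). p9 = True.

True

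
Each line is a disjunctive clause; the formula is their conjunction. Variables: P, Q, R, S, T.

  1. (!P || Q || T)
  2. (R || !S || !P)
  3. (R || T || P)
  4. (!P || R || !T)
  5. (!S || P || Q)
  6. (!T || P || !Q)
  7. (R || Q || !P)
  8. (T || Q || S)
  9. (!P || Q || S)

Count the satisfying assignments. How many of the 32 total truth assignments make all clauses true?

10

Case analysis on P and Q:
  P=T, Q=T: 5 of the 8 assignments to (R,S,T) work.
  P=T, Q=F: remaining (R,S,T) ∈ {(T,T,T)} — 1.
  P=F, Q=T: remaining (R,S,T) ∈ {(T,F,F); (T,T,F)} — 2.
  P=F, Q=F: remaining (R,S,T) ∈ {(F,F,T); (T,F,T)} — 2.
Total: 5 + 1 + 2 + 2 = 10.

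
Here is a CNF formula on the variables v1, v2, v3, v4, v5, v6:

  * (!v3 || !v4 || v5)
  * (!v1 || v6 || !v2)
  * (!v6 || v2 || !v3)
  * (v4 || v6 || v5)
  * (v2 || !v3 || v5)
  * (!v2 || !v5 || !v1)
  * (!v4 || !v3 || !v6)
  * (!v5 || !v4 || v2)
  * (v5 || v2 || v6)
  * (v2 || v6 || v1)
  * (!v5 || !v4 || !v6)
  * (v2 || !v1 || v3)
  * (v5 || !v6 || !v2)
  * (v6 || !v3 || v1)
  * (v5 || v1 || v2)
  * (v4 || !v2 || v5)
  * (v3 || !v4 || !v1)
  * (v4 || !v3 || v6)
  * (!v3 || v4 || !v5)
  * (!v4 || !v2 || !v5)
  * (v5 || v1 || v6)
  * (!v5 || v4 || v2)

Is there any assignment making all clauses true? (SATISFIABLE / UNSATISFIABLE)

SATISFIABLE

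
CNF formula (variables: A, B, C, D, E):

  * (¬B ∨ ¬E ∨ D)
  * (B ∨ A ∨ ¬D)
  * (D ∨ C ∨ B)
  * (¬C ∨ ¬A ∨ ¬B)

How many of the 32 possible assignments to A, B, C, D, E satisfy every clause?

17

Case analysis on B and D:
  B=1, D=1: E free; 3 ways for (A,C) × 2^1 = 6.
  B=1, D=0: remaining (A,C,E) ∈ {(0,0,0); (0,1,0); (1,0,0)} — 3.
  B=0, D=1: remaining (A,C,E) ∈ {(1,0,0); (1,0,1); (1,1,0); (1,1,1)} — 4.
  B=0, D=0: remaining (A,C,E) ∈ {(0,1,0); (0,1,1); (1,1,0); (1,1,1)} — 4.
Total: 6 + 3 + 4 + 4 = 17.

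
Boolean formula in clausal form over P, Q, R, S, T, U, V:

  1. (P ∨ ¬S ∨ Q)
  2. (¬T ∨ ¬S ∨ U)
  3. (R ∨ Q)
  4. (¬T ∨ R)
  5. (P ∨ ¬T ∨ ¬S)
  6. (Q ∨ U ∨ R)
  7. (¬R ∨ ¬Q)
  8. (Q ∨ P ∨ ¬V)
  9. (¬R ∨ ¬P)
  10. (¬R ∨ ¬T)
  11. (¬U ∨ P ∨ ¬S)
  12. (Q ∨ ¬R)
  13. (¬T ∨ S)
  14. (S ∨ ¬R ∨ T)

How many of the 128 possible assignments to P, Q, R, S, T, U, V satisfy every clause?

Case analysis on R and Q:
  R=T, Q=T: a clause becomes empty — 0.
  R=T, Q=F: a clause becomes empty — 0.
  R=F, Q=T: V free; 7 ways for (P,S,T,U) × 2^1 = 14.
  R=F, Q=F: a clause becomes empty — 0.
Total: 0 + 0 + 14 + 0 = 14.

14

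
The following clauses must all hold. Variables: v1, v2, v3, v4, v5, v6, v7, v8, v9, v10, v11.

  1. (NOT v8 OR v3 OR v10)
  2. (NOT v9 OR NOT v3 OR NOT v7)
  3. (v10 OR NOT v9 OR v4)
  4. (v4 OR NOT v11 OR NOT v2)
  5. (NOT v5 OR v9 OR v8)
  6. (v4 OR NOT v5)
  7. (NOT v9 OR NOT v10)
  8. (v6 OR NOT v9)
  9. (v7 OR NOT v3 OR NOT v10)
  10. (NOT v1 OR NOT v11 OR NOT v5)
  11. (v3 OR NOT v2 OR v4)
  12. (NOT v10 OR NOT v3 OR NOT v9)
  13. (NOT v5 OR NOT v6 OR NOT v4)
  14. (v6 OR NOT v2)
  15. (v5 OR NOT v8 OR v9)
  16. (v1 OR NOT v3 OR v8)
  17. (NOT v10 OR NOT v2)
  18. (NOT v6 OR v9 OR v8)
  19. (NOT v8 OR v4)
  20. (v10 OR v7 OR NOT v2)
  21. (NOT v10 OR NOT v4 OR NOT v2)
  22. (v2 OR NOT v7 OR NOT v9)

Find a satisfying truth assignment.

v11 occurs only negated in the remaining clauses — set v11 = False.
Set v1 = True and propagate.
Set v2 = False and propagate.
The remaining clauses are satisfied by v3 = True, v4 = True, v5 = False, v6 = True, v7 = False, v8 = True, v9 = True, v10 = False.

v1=T, v2=F, v3=T, v4=T, v5=F, v6=T, v7=F, v8=T, v9=T, v10=F, v11=F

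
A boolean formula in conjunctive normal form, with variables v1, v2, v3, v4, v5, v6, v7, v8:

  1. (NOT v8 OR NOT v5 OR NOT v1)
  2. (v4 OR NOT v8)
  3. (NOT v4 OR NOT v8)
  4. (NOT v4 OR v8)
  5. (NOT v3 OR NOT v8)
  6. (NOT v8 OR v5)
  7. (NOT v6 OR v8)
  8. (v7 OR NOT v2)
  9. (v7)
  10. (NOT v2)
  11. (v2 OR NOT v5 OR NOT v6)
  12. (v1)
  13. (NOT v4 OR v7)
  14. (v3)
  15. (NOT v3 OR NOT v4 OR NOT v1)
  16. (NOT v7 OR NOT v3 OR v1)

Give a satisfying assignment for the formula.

v1=T, v2=F, v3=T, v4=F, v5=F, v6=F, v7=T, v8=F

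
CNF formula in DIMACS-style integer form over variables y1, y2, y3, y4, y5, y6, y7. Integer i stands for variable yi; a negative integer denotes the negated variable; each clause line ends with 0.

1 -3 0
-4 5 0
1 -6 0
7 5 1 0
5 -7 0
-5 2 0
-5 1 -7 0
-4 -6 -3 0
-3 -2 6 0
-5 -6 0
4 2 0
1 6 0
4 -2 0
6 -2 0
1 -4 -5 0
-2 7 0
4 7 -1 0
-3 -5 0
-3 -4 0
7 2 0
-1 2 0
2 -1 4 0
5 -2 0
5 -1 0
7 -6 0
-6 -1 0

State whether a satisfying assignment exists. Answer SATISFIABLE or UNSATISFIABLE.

UNSATISFIABLE

y1 = True:
  propagation gives y2=True, y4=True, y5=True, y6=False; an empty clause results — contradiction.
y1 = False:
  propagation gives y3=False, y6=False; an empty clause results — contradiction.
Every branch closes, so no satisfying assignment exists.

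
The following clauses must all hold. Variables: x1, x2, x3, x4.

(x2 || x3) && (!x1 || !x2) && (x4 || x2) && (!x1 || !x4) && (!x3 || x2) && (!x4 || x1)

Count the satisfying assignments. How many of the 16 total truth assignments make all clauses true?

The models are:
  x1=F x2=T x3=F x4=F
  x1=F x2=T x3=T x4=F
That's 2 in total.

2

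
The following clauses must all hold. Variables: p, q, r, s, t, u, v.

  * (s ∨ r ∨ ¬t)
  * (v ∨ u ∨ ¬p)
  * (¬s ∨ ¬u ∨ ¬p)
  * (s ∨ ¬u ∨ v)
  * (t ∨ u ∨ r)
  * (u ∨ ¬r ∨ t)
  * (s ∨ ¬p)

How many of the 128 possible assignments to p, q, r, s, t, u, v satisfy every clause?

Split on u, then s.
  u=1, s=1: forces p=0; q, r, t, v free → 2^4 = 16.
  u=1, s=0: q free; 3 ways for (p,r,t,v) × 2^1 = 6.
  u=0, s=1: q, r free; 3 ways for (p,t,v) × 2^2 = 12.
  u=0, s=0: remaining (p,q,r,t,v) ∈ {(0,0,1,1,0); (0,0,1,1,1); (0,1,1,1,0); (0,1,1,1,1)} — 4.
Total: 16 + 6 + 12 + 4 = 38.

38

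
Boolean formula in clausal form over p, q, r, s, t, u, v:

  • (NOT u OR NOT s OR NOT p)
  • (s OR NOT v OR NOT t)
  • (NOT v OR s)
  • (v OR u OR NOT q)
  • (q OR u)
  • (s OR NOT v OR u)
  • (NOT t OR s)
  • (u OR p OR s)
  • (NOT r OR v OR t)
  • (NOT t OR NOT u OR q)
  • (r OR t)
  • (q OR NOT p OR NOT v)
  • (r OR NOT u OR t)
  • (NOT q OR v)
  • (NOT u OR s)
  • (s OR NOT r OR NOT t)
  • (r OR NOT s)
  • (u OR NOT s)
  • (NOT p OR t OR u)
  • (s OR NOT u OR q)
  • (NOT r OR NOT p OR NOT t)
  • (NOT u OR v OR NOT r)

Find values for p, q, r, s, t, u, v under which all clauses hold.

Set p = False and propagate.
Branch on q: take q = True.
  then v is forced to True.
  then s is forced to True.
  then r is forced to True.
  then u is forced to True.
t is now unconstrained; take t = False.
Every clause has at least one true literal under this assignment.

p = 0, q = 1, r = 1, s = 1, t = 0, u = 1, v = 1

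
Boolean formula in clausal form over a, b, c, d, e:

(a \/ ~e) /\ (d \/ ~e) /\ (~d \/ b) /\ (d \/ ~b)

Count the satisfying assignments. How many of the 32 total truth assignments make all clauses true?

10

Split on d, then b.
  d=T, b=T: c free; 3 ways for (a,e) × 2^1 = 6.
  d=T, b=F: a clause becomes empty — 0.
  d=F, b=T: a clause becomes empty — 0.
  d=F, b=F: remaining (a,c,e) ∈ {(F,F,F); (F,T,F); (T,F,F); (T,T,F)} — 4.
Total: 6 + 0 + 0 + 4 = 10.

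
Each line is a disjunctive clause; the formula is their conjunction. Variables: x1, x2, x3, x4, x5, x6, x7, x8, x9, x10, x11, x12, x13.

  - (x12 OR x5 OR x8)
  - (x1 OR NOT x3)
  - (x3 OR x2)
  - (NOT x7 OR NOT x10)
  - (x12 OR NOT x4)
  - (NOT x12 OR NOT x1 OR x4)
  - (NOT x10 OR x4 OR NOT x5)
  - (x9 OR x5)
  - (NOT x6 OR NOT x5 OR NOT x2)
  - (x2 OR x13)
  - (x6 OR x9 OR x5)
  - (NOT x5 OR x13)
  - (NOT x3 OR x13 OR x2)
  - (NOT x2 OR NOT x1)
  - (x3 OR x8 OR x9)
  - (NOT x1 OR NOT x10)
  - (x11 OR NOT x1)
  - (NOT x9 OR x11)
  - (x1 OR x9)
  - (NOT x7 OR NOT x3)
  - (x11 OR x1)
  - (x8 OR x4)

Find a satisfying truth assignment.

x1 = T, x2 = F, x3 = T, x4 = T, x5 = T, x6 = T, x7 = F, x8 = T, x9 = F, x10 = F, x11 = T, x12 = T, x13 = T

Check each clause:
  1. (x8 OR x5 OR x12) — x8 is true.
  2. (x1 OR NOT x3) — x1 is true.
  3. (x2 OR x3) — x3 is true.
  4. (NOT x10 OR NOT x7) — NOT x7 is true.
  5. (NOT x4 OR x12) — x12 is true.
  6. (NOT x1 OR NOT x12 OR x4) — x4 is true.
  7. (x4 OR NOT x10 OR NOT x5) — x4 is true.
  8. (x5 OR x9) — x5 is true.
  9. (NOT x2 OR NOT x5 OR NOT x6) — NOT x2 is true.
  10. (x13 OR x2) — x13 is true.
  11. (x5 OR x9 OR x6) — x5 is true.
  12. (NOT x5 OR x13) — x13 is true.
  13. (NOT x3 OR x2 OR x13) — x13 is true.
  14. (NOT x2 OR NOT x1) — NOT x2 is true.
  15. (x8 OR x3 OR x9) — x8 is true.
  16. (NOT x10 OR NOT x1) — NOT x10 is true.
  17. (NOT x1 OR x11) — x11 is true.
  18. (NOT x9 OR x11) — x11 is true.
  19. (x9 OR x1) — x1 is true.
  20. (NOT x7 OR NOT x3) — NOT x7 is true.
  21. (x1 OR x11) — x1 is true.
  22. (x8 OR x4) — x8 is true.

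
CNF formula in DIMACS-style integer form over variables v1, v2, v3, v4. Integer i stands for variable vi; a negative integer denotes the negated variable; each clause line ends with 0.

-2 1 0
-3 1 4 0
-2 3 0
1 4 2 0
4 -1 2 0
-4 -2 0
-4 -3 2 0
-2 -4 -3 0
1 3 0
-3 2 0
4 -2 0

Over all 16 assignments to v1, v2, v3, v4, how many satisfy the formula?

1

The models are:
  v1=1 v2=0 v3=0 v4=1
Count: 1.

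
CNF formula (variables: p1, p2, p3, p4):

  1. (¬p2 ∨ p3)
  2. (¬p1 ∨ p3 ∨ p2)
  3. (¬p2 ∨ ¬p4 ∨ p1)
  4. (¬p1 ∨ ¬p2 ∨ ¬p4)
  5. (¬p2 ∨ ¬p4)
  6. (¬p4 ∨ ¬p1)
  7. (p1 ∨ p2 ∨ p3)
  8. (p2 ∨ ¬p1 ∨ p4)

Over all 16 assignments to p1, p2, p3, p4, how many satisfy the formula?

4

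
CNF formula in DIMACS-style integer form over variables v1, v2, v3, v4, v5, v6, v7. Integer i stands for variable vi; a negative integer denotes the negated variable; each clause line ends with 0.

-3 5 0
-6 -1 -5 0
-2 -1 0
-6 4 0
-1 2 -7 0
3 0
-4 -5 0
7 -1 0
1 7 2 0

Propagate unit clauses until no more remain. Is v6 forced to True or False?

(v3) stands alone — v3 = True.
(!v3 || v5) with v3 = True leaves only v5, so v5 = True.
(!v5 || !v4): since v5 = True, the clause reduces to (!v4). v4 = False.
In (!v6 || v4), v4 is now false; !v6 must hold, so v6 = False.

False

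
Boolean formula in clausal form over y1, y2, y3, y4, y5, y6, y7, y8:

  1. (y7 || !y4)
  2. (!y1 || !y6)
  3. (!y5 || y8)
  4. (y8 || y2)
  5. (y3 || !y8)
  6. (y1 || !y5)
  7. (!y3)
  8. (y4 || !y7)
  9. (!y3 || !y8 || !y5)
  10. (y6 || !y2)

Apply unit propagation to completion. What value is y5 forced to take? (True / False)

False

(!y3) is a unit clause: y3 = False.
(y3 || !y8): since y3 = False, the clause reduces to (!y8). y8 = False.
(y8 || !y5) with y8 = False leaves only !y5, so y5 = False.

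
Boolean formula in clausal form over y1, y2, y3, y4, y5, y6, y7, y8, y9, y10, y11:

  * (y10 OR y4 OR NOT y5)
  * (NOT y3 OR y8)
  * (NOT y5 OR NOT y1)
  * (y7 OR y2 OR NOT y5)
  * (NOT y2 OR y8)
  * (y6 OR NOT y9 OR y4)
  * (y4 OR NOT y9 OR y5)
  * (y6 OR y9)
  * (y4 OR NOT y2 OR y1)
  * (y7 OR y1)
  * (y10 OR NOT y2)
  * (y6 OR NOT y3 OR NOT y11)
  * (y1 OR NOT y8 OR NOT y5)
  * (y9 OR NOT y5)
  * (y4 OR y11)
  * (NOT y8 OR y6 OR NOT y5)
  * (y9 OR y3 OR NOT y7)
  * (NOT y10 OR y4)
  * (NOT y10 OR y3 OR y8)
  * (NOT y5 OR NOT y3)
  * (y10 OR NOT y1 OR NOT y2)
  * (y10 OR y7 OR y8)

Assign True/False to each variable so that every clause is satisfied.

y4 occurs only positively in the remaining clauses — set y4 = True.
Pure literal: y6 appears only positively; assign y6 = True.
Try y1 = False.
  then y7 is forced to True.
For the remaining variables, y2 = False, y3 = False, y5 = False, y8 = True, y9 = True, y10 = False, y11 = True works.
Check each clause:
  1. (y10 OR NOT y5 OR y4) — NOT y5 is true.
  2. (y8 OR NOT y3) — y8 is true.
  3. (NOT y5 OR NOT y1) — NOT y5 is true.
  4. (y2 OR y7 OR NOT y5) — NOT y5 is true.
  5. (y8 OR NOT y2) — y8 is true.
  6. (y6 OR NOT y9 OR y4) — y4 is true.
  7. (y5 OR y4 OR NOT y9) — y4 is true.
  8. (y9 OR y6) — y9 is true.
  9. (NOT y2 OR y4 OR y1) — y4 is true.
  10. (y1 OR y7) — y7 is true.
  11. (y10 OR NOT y2) — NOT y2 is true.
  12. (y6 OR NOT y3 OR NOT y11) — NOT y3 is true.
  13. (NOT y5 OR NOT y8 OR y1) — NOT y5 is true.
  14. (y9 OR NOT y5) — y9 is true.
  15. (y11 OR y4) — y11 is true.
  16. (NOT y5 OR y6 OR NOT y8) — NOT y5 is true.
  17. (NOT y7 OR y9 OR y3) — y9 is true.
  18. (y4 OR NOT y10) — y4 is true.
  19. (y3 OR y8 OR NOT y10) — y8 is true.
  20. (NOT y5 OR NOT y3) — NOT y5 is true.
  21. (NOT y1 OR NOT y2 OR y10) — NOT y1 is true.
  22. (y8 OR y10 OR y7) — y8 is true.

y1=F, y2=F, y3=F, y4=T, y5=F, y6=T, y7=T, y8=T, y9=T, y10=F, y11=T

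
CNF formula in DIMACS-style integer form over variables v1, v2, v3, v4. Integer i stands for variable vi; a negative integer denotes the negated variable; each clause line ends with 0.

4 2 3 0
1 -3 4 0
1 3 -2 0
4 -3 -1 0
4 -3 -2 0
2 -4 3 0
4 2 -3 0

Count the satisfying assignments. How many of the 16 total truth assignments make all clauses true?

6

Satisfying assignments:
  v1=0 v2=0 v3=1 v4=1
  v1=0 v2=1 v3=1 v4=1
  v1=1 v2=0 v3=1 v4=1
  v1=1 v2=1 v3=0 v4=0
  v1=1 v2=1 v3=0 v4=1
  v1=1 v2=1 v3=1 v4=1
That's 6 in total.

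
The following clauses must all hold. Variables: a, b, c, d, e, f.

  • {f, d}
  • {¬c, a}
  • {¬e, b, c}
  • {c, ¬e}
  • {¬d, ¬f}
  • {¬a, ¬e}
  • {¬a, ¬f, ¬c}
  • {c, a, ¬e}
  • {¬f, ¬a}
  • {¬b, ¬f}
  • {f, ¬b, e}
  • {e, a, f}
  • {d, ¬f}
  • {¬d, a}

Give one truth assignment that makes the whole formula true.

a=True, b=False, c=True, d=True, e=False, f=False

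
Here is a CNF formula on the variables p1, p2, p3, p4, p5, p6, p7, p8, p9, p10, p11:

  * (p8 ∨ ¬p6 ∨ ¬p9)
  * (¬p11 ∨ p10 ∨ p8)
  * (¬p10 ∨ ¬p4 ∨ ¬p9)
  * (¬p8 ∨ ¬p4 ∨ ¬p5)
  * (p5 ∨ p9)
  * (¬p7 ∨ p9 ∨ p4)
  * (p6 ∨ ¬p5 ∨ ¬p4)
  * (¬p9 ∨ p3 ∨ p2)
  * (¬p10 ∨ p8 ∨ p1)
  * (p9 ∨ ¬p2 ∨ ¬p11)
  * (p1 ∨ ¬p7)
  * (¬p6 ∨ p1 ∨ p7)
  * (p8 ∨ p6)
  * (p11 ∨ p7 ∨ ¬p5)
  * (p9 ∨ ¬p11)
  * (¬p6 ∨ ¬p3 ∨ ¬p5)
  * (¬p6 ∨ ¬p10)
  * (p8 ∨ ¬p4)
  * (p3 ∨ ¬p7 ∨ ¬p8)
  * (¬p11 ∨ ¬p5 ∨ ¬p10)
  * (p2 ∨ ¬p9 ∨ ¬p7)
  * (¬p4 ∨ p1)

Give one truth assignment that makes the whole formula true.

p1=1, p2=1, p3=1, p4=0, p5=0, p6=0, p7=1, p8=1, p9=1, p10=0, p11=0

p1 occurs only positively in the remaining clauses — set p1 = True.
Set p2 = True and propagate.
Set p3 = True and propagate.
For the remaining variables, p4 = False, p5 = False, p6 = False, p7 = True, p8 = True, p9 = True, p10 = False, p11 = False works.
Every clause has at least one true literal under this assignment.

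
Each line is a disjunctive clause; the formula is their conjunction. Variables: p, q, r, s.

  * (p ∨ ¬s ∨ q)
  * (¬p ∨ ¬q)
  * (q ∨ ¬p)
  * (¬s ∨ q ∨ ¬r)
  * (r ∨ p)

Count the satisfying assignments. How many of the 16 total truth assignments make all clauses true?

3

Satisfying assignments:
  p=F q=F r=T s=F
  p=F q=T r=T s=F
  p=F q=T r=T s=T
Count: 3.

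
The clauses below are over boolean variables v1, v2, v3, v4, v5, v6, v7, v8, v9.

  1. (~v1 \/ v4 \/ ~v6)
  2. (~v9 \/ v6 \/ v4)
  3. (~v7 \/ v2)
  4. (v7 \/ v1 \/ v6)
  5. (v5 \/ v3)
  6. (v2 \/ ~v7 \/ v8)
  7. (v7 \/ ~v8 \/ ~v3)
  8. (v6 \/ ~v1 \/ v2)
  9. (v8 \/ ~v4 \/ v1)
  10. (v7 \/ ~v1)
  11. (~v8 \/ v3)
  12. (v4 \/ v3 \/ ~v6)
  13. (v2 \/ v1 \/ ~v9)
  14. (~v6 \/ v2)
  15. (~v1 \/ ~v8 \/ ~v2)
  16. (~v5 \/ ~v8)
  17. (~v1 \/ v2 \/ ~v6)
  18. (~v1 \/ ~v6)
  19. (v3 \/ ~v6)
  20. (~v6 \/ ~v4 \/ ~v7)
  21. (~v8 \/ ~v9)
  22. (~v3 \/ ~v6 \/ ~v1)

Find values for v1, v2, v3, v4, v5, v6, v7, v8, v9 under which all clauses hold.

v1=0, v2=1, v3=1, v4=1, v5=0, v6=0, v7=1, v8=1, v9=0

Pure literal: v9 appears only negated; assign v9 = False.
Try v1 = False.
The remaining clauses are satisfied by v2 = True, v3 = True, v4 = True, v5 = False, v6 = False, v7 = True, v8 = True.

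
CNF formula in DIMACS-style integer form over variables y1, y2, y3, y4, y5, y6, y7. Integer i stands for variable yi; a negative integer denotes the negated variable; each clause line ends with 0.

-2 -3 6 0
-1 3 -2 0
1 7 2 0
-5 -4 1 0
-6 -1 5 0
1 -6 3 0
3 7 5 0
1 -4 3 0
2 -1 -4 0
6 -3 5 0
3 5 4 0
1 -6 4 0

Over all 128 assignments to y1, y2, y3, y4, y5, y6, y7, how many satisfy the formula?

Split on y1, then y3.
  y1=T, y3=T: y7 free; 4 ways for (y2,y4,y5,y6) × 2^1 = 8.
  y1=T, y3=F: remaining (y2,y4,y5,y6,y7) ∈ {(F,F,T,F,F); (F,F,T,F,T); (F,F,T,T,F); (F,F,T,T,T)} — 4.
  y1=F, y3=T: remaining (y2,y4,y5,y6,y7) ∈ {(F,F,T,F,T); (F,T,F,T,T); (T,T,F,T,F); (T,T,F,T,T)} — 4.
  y1=F, y3=F: remaining (y2,y4,y5,y6,y7) ∈ {(F,F,T,F,T); (T,F,T,F,F); (T,F,T,F,T)} — 3.
Total: 8 + 4 + 4 + 3 = 19.

19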